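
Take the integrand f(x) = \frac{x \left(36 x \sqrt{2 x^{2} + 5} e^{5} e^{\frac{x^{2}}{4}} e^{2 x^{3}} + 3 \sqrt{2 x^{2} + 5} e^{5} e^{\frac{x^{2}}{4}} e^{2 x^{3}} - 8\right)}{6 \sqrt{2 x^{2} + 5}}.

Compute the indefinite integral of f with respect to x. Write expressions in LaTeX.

F(x) = - \frac{2 \sqrt{2 x^{2} + 5}}{3} + e^{5} e^{\frac{x^{2}}{4}} e^{2 x^{3}} + C

Since d/dx undoes antidifferentiation here, F'(x) = f(x) is required of F(x).
Check: d/dx[- \frac{2 \sqrt{2 x^{2} + 5}}{3} + e^{5} e^{\frac{x^{2}}{4}} e^{2 x^{3}}] = \frac{36 x^{2} \sqrt{2 x^{2} + 5} e^{5} e^{\frac{x^{2}}{4}} e^{2 x^{3}} + 3 x \sqrt{2 x^{2} + 5} e^{5} e^{\frac{x^{2}}{4}} e^{2 x^{3}} - 8 x}{6 \sqrt{2 x^{2} + 5}}, which equals f(x).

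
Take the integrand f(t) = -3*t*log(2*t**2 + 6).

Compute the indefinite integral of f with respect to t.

F(t) = -3*(t**2*log(2*t**2 + 6) - t**2 + 3*log(t**2 + 3))/2 + C

Recover f(t) by differentiating a candidate F(t); any mismatch rules it out.
Check: d/dt[-3*(t**2*log(2*t**2 + 6) - t**2 + 3*log(t**2 + 3))/2] = -3*t*log(t**2 + 3) - 3*t*log(2), which equals f(t).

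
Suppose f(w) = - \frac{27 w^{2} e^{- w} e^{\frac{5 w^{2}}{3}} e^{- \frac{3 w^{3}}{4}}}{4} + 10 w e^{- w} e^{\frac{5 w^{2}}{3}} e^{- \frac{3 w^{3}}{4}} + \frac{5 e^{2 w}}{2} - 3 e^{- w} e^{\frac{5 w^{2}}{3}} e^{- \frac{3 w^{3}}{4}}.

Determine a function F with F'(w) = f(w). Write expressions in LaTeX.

An antiderivative is F(w) = \frac{5 e^{2 w}}{4} + 3 e^{- w} e^{\frac{5 w^{2}}{3}} e^{- \frac{3 w^{3}}{4}}.

Integrate term by term and add the pieces.
Check: d/dw[\frac{5 e^{2 w}}{4} + 3 e^{- w} e^{\frac{5 w^{2}}{3}} e^{- \frac{3 w^{3}}{4}}] = \frac{\left(- 27 w^{2} e^{\frac{5 w^{2}}{3}} + 40 w e^{\frac{5 w^{2}}{3}} + 10 e^{3 w} e^{\frac{3 w^{3}}{4}} - 12 e^{\frac{5 w^{2}}{3}}\right) e^{- w} e^{- \frac{3 w^{3}}{4}}}{4}, which equals f(w).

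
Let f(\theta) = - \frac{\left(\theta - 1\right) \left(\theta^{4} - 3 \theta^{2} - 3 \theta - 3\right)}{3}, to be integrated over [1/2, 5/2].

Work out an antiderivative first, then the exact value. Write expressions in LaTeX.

Check any antiderivative F(\theta) by computing F'(\theta) and comparing it with f(\theta).
F(\theta) = \frac{\theta \left(- 10 \theta^{5} + 12 \theta^{4} + 45 \theta^{3} - 180\right)}{180} is an antiderivative of f.
Check: d/d\theta[\frac{\theta \left(- 10 \theta^{5} + 12 \theta^{4} + 45 \theta^{3} - 180\right)}{180}] = - \frac{\theta^{5}}{3} + \frac{\theta^{4}}{3} + \theta^{3} - 1, which equals f(\theta).
F(5/2) = \frac{245}{1152}; F(1/2) = - \frac{2783}{5760}.
Integral = F(5/2) - F(1/2) = \frac{167}{240}.

Antiderivative: F(\theta) = \frac{\theta \left(- 10 \theta^{5} + 12 \theta^{4} + 45 \theta^{3} - 180\right)}{180}; value = \frac{167}{240}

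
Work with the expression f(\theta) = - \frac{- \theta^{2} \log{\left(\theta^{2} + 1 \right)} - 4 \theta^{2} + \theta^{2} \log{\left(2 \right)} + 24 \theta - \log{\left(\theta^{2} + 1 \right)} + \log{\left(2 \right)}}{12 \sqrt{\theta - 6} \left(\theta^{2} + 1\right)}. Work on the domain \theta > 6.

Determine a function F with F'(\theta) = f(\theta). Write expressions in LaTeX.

f has the shape u'v + uv' for u = \frac{\sqrt{\theta - 6}}{6} and v = \log{\left(\frac{\theta^{2}}{2} + \frac{1}{2} \right)} — it is the derivative of the product u*v.
Check: d/d\theta[\frac{\sqrt{\theta - 6} \log{\left(\frac{\theta^{2}}{2} + \frac{1}{2} \right)}}{6}] = \frac{\theta^{2} \log{\left(\theta^{2} + 1 \right)} - \theta^{2} \log{\left(2 \right)} + 4 \theta^{2} - 24 \theta + \log{\left(\theta^{2} + 1 \right)} - \log{\left(2 \right)}}{12 \theta^{2} \sqrt{\theta - 6} + 12 \sqrt{\theta - 6}}, which equals f(\theta).

An antiderivative is F(\theta) = \frac{\sqrt{\theta - 6} \log{\left(\frac{\theta^{2}}{2} + \frac{1}{2} \right)}}{6}.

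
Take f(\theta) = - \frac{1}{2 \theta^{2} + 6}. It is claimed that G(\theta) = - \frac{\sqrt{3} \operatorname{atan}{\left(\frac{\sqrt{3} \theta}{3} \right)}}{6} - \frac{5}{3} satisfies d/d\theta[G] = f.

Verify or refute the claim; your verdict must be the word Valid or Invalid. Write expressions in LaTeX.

Valid. The derivative of G reproduces f.

d/d\theta[G] = - \frac{1}{2 \theta^{2} + 6}
This equals f(\theta) exactly, so the claim holds.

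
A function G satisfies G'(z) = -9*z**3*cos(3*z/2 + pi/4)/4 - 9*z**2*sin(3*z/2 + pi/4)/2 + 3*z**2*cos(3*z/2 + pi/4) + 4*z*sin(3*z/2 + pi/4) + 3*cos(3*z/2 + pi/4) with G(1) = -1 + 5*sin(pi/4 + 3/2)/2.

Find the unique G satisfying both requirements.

G(z) = -2*(3*z**3/4 - z**2 - 1)*sin(3*z/2 + pi/4) - 1

Recognize the product-rule pattern: G'(z) = u'v + uv' with u = -3*z**3/2 + 2*z**2 + 2, v = sin(3*z/2 + pi/4), so integration by parts undoes it.
A general antiderivative is -2*(3*z**3/4 - z**2 - 1)*sin(3*z/2 + pi/4) + C.
The condition gives C = -1 + 5*sin(pi/4 + 3/2)/2 - (5*sin(pi/4 + 3/2)/2) = -1.
So G(z) = -2*(3*z**3/4 - z**2 - 1)*sin(3*z/2 + pi/4) - 1.
Check: d/dz[-2*(3*z**3/4 - z**2 - 1)*sin(3*z/2 + pi/4) - 1] = -9*z**3*cos(3*z/2 + pi/4)/4 - 9*z**2*sin(3*z/2 + pi/4)/2 + 3*z**2*cos(3*z/2 + pi/4) + 4*z*sin(3*z/2 + pi/4) + 3*cos(3*z/2 + pi/4) = G'(z).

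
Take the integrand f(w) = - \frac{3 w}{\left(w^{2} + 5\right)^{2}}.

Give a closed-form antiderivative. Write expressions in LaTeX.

An antiderivative is F(w) = \frac{3}{2 \left(w^{2} + 5\right)}.

f matches the chain-rule pattern g'(h)*h' with inner function h(w) = 2 w^{2} + 10; substituting u = h(w) collapses the integral.
Check: d/dw[\frac{3}{2 \left(w^{2} + 5\right)}] = - \frac{3 w}{w^{4} + 10 w^{2} + 25}, which equals f(w).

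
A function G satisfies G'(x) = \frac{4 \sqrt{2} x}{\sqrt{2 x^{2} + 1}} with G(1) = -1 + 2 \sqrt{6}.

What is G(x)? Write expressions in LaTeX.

The substitution u = 4 x^{2} + 2 works: G'(x) is exactly (dG/du)*(du/dx) for that inner function.
A general antiderivative is 2 \sqrt{4 x^{2} + 2} + C.
The condition gives C = -1 + 2 \sqrt{6} - (2 \sqrt{6}) = -1.
So G(x) = 2 \sqrt{2} \sqrt{2 x^{2} + 1} - 1.
Check: d/dx[2 \sqrt{2} \sqrt{2 x^{2} + 1} - 1] = \frac{4 \sqrt{2} x}{\sqrt{2 x^{2} + 1}} = G'(x).

G(x) = 2 \sqrt{2} \sqrt{2 x^{2} + 1} - 1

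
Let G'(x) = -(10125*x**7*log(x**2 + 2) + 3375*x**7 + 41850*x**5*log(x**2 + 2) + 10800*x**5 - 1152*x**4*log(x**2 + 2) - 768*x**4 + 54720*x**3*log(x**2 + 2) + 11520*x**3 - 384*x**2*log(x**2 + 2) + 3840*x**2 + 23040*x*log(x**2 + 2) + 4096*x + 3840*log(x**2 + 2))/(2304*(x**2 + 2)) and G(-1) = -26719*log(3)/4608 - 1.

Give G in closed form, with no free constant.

Recognize the product-rule pattern: G'(x) = u'v + uv' with u = x**3/6 - 5*x/6 - 3*(5*x**2/4 + 4/3)**3/8, v = log(x**2 + 2), so integration by parts undoes it.
A general antiderivative is -(-x**3/3 + 5*x/3 + 3*(5*x**2/4 + 4/3)**3/4)*log(x**2 + 2)/2 + C.
The condition gives C = -26719*log(3)/4608 - 1 - (-26719*log(3)/4608) = -1.
So G(x) = (-(-768*x**3 + 3840*x + (15*x**2 + 16)**3)*log(x**2 + 2) - 4608)/4608.
Check: d/dx[(-(-768*x**3 + 3840*x + (15*x**2 + 16)**3)*log(x**2 + 2) - 4608)/4608] = (-10125*x**7*log(x**2 + 2) - 3375*x**7 - 41850*x**5*log(x**2 + 2) - 10800*x**5 + 1152*x**4*log(x**2 + 2) + 768*x**4 - 54720*x**3*log(x**2 + 2) - 11520*x**3 + 384*x**2*log(x**2 + 2) - 3840*x**2 - 23040*x*log(x**2 + 2) - 4096*x - 3840*log(x**2 + 2))/(2304*x**2 + 4608), which equals G'(x).

G(x) = (-(-768*x**3 + 3840*x + (15*x**2 + 16)**3)*log(x**2 + 2) - 4608)/4608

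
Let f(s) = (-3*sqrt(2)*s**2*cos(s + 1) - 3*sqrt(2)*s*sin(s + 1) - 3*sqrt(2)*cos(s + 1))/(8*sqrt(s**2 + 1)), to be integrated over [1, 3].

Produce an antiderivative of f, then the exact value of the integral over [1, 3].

Antiderivative: F(s) = -3*sqrt(2*s**2 + 2)*sin(s + 1)/8; value = 3*sin(2)/4 - 3*sqrt(5)*sin(4)/4

f has the shape u'v + uv' for u = -3*sqrt(2*s**2 + 2)/8 and v = sin(s + 1) — it is the derivative of the product u*v.
F(s) = -3*sqrt(2*s**2 + 2)*sin(s + 1)/8 is an antiderivative of f.
Check: d/ds[-3*sqrt(2*s**2 + 2)*sin(s + 1)/8] = (-3*sqrt(2)*s**2*cos(s + 1) - 3*sqrt(2)*s*sin(s + 1) - 3*sqrt(2)*cos(s + 1))/(8*sqrt(s**2 + 1)) = f(s).
F(3) = -3*sqrt(5)*sin(4)/4; F(1) = -3*sin(2)/4.
Integral = F(3) - F(1) = 3*sin(2)/4 - 3*sqrt(5)*sin(4)/4.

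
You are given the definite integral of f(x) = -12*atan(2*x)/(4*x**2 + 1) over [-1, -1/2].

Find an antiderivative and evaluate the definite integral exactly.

f matches the chain-rule pattern g'(h)*h' with inner function h(x) = atan(2*x); substituting u = h(x) collapses the integral.
F(x) = -3*atan(2*x)**2 is an antiderivative of f.
Check: d/dx[-3*atan(2*x)**2] = -12*atan(2*x)/(4*x**2 + 1) = f(x).
F(-1/2) = -3*pi**2/16; F(-1) = -3*atan(2)**2.
Integral = F(-1/2) - F(-1) = -3*pi**2/16 + 3*atan(2)**2.

Antiderivative: F(x) = -3*atan(2*x)**2; value = -3*pi**2/16 + 3*atan(2)**2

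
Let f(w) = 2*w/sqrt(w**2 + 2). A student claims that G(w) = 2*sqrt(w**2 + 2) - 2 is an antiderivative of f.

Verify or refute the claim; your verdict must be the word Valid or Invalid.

d/dw[G] = 2*w/sqrt(w**2 + 2)
This equals f(w) exactly, so the claim holds.

Valid: G'(w) = f(w).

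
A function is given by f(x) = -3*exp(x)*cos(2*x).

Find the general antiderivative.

Differentiate the proposed F(x) back; it has to land on f(x) exactly.
Check: d/dx[-6*exp(x)*sin(2*x)/5 - 3*exp(x)*cos(2*x)/5] = -3*exp(x)*cos(2*x) = f(x).

F(x) = -6*exp(x)*sin(2*x)/5 - 3*exp(x)*cos(2*x)/5 + C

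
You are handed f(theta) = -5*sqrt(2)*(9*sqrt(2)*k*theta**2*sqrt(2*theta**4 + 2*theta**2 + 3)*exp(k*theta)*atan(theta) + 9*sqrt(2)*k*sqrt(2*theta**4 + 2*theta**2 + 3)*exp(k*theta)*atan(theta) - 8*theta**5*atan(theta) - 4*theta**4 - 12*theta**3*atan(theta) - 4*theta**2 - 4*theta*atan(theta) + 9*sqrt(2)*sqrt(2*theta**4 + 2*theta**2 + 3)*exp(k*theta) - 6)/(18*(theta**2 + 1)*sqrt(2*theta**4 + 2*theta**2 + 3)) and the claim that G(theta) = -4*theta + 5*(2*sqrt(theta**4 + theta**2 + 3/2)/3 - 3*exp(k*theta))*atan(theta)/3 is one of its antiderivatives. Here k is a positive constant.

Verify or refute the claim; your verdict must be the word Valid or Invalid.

d/dtheta[G] = (-45*sqrt(2)*k*theta**2*sqrt(2*theta**4 + 2*theta**2 + 3)*exp(k*theta)*atan(theta) - 45*sqrt(2)*k*sqrt(2*theta**4 + 2*theta**2 + 3)*exp(k*theta)*atan(theta) + 40*theta**5*atan(theta) + 20*theta**4 + 60*theta**3*atan(theta) - 36*sqrt(2)*theta**2*sqrt(2*theta**4 + 2*theta**2 + 3) + 20*theta**2 + 20*theta*atan(theta) - 45*sqrt(2)*sqrt(2*theta**4 + 2*theta**2 + 3)*exp(k*theta) - 36*sqrt(2)*sqrt(2*theta**4 + 2*theta**2 + 3) + 30)/(9*sqrt(2)*theta**2*sqrt(2*theta**4 + 2*theta**2 + 3) + 9*sqrt(2)*sqrt(2*theta**4 + 2*theta**2 + 3))
d/dtheta[G] - f(theta) = -4 != 0.

Invalid: d/dtheta[G] - f = -4, which is not 0.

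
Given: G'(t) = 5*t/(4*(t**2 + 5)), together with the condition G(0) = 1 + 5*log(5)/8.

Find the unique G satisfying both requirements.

G(t) = (5*log(t**2 + 5) + 8)/8

G'(t) matches the chain-rule pattern g'(h)*h' with inner function h(t) = t**2 + 5; substituting u = h(t) collapses the integral.
A general antiderivative is 5*log(t**2 + 5)/8 + C.
The condition gives C = 1 + 5*log(5)/8 - (5*log(5)/8) = 1.
So G(t) = (5*log(t**2 + 5) + 8)/8.
Check: d/dt[(5*log(t**2 + 5) + 8)/8] = 5*t/(4*t**2 + 20), which equals G'(t).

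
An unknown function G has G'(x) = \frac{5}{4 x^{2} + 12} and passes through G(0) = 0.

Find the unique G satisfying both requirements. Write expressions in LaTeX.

G(x) = \frac{5 \sqrt{3} \operatorname{atan}{\left(\frac{\sqrt{3} x}{3} \right)}}{12}

A candidate passes only if d/dx[G] lands on the given G'(x) exactly.
A general antiderivative is \frac{5 \sqrt{3} \operatorname{atan}{\left(\frac{\sqrt{3} x}{3} \right)}}{12} + C.
The condition gives C = 0 - (0) = 0.
So G(x) = \frac{5 \sqrt{3} \operatorname{atan}{\left(\frac{\sqrt{3} x}{3} \right)}}{12}.
Check: d/dx[\frac{5 \sqrt{3} \operatorname{atan}{\left(\frac{\sqrt{3} x}{3} \right)}}{12}] = \frac{5}{4 x^{2} + 12} = G'(x).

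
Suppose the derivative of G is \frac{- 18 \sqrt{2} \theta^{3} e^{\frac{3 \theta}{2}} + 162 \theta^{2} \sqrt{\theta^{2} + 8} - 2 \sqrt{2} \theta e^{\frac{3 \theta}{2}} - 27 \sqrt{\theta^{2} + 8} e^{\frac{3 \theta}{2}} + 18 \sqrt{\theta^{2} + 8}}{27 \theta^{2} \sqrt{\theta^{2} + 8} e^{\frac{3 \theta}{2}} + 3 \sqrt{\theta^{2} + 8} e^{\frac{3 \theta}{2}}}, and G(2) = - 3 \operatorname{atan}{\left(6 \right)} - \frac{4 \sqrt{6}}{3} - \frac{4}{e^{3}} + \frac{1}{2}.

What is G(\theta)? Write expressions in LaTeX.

Check a candidate G(\theta) by differentiating: d/d\theta[G] must match the given G'(\theta).
A general antiderivative is - \frac{4 \sqrt{\frac{\theta^{2}}{2} + 4}}{3} - 3 \operatorname{atan}{\left(3 \theta \right)} - 4 e^{- \frac{3 \theta}{2}} + C.
The condition gives C = - 3 \operatorname{atan}{\left(6 \right)} - \frac{4 \sqrt{6}}{3} - \frac{4}{e^{3}} + \frac{1}{2} - (- 3 \operatorname{atan}{\left(6 \right)} - \frac{4 \sqrt{6}}{3} - \frac{4}{e^{3}}) = \frac{1}{2}.
So G(\theta) = - \frac{\left(4 \sqrt{2} \sqrt{\theta^{2} + 8} e^{\frac{3 \theta}{2}} + 18 e^{\frac{3 \theta}{2}} \operatorname{atan}{\left(3 \theta \right)} - 3 e^{\frac{3 \theta}{2}} + 24\right) e^{- \frac{3 \theta}{2}}}{6}.
Check: d/d\theta[- \frac{\left(4 \sqrt{2} \sqrt{\theta^{2} + 8} e^{\frac{3 \theta}{2}} + 18 e^{\frac{3 \theta}{2}} \operatorname{atan}{\left(3 \theta \right)} - 3 e^{\frac{3 \theta}{2}} + 24\right) e^{- \frac{3 \theta}{2}}}{6}] = \frac{- 18 \sqrt{2} \theta^{3} e^{\frac{3 \theta}{2}} + 162 \theta^{2} \sqrt{\theta^{2} + 8} - 2 \sqrt{2} \theta e^{\frac{3 \theta}{2}} - 27 \sqrt{\theta^{2} + 8} e^{\frac{3 \theta}{2}} + 18 \sqrt{\theta^{2} + 8}}{27 \theta^{2} \sqrt{\theta^{2} + 8} e^{\frac{3 \theta}{2}} + 3 \sqrt{\theta^{2} + 8} e^{\frac{3 \theta}{2}}} = G'(\theta).

G(\theta) = - \frac{\left(4 \sqrt{2} \sqrt{\theta^{2} + 8} e^{\frac{3 \theta}{2}} + 18 e^{\frac{3 \theta}{2}} \operatorname{atan}{\left(3 \theta \right)} - 3 e^{\frac{3 \theta}{2}} + 24\right) e^{- \frac{3 \theta}{2}}}{6}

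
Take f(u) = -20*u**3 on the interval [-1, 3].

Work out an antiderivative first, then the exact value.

Differentiate the proposed F(u) back; it has to land on f(u) exactly.
F(u) = -5*u**4 is an antiderivative of f.
Check: d/du[-5*u**4] = -20*u**3 = f(u).
F(3) = -405; F(-1) = -5.
Integral = F(3) - F(-1) = -400.

Antiderivative: F(u) = -5*u**4; value = -400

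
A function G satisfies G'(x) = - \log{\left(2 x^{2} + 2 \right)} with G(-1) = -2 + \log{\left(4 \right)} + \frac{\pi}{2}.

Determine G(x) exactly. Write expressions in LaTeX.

A candidate passes only if d/dx[G] lands on the given G'(x) exactly.
A general antiderivative is - x \log{\left(2 x^{2} + 2 \right)} + 2 x - 2 \operatorname{atan}{\left(x \right)} + C.
The condition gives C = -2 + \log{\left(4 \right)} + \frac{\pi}{2} - (-2 + \log{\left(4 \right)} + \frac{\pi}{2}) = 0.
So G(x) = - x \log{\left(x^{2} + 1 \right)} - x \log{\left(2 \right)} + 2 x - 2 \operatorname{atan}{\left(x \right)}.
Check: d/dx[- x \log{\left(x^{2} + 1 \right)} - x \log{\left(2 \right)} + 2 x - 2 \operatorname{atan}{\left(x \right)}] = - \log{\left(x^{2} + 1 \right)} - \log{\left(2 \right)}, which equals G'(x).

G(x) = - x \log{\left(x^{2} + 1 \right)} - x \log{\left(2 \right)} + 2 x - 2 \operatorname{atan}{\left(x \right)}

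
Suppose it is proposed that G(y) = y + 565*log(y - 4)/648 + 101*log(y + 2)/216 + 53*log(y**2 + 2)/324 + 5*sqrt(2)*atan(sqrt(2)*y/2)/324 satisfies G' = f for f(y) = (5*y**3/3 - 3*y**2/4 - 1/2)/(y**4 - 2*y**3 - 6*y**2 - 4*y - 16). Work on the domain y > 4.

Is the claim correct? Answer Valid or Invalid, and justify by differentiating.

d/dy[G] = (12*y**4 - 4*y**3 - 81*y**2 - 48*y - 198)/(12*y**4 - 24*y**3 - 72*y**2 - 48*y - 192)
d/dy[G] - f(y) = 1 != 0.

Invalid: d/dy[G] - f = 1, which is not 0.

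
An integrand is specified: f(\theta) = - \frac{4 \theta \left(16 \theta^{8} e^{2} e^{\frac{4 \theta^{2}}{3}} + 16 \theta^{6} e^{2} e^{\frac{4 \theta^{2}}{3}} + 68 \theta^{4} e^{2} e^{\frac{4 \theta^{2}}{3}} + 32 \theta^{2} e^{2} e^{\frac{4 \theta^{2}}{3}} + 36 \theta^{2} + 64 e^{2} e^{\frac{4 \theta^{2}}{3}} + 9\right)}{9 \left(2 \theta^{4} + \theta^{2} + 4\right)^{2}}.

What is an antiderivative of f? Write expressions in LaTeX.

An antiderivative is F(\theta) = \frac{- 4 \theta^{4} e^{2} e^{\frac{4 \theta^{2}}{3}} - 2 \theta^{2} e^{2} e^{\frac{4 \theta^{2}}{3}} - 8 e^{2} e^{\frac{4 \theta^{2}}{3}} + 6}{6 \theta^{4} + 3 \theta^{2} + 12}.

Any candidate F(\theta) must reproduce f(\theta) exactly when differentiated.
Check: d/d\theta[\frac{- 4 \theta^{4} e^{2} e^{\frac{4 \theta^{2}}{3}} - 2 \theta^{2} e^{2} e^{\frac{4 \theta^{2}}{3}} - 8 e^{2} e^{\frac{4 \theta^{2}}{3}} + 6}{6 \theta^{4} + 3 \theta^{2} + 12}] = \frac{- 64 \theta^{9} e^{2} e^{\frac{4 \theta^{2}}{3}} - 64 \theta^{7} e^{2} e^{\frac{4 \theta^{2}}{3}} - 272 \theta^{5} e^{2} e^{\frac{4 \theta^{2}}{3}} - 128 \theta^{3} e^{2} e^{\frac{4 \theta^{2}}{3}} - 144 \theta^{3} - 256 \theta e^{2} e^{\frac{4 \theta^{2}}{3}} - 36 \theta}{36 \theta^{8} + 36 \theta^{6} + 153 \theta^{4} + 72 \theta^{2} + 144}, which equals f(\theta).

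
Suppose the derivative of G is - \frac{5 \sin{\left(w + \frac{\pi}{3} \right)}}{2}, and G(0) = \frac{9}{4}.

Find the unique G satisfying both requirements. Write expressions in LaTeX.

A first test for any G(w): its w-derivative must equal the given G'(w).
A general antiderivative is \frac{5 \cos{\left(w + \frac{\pi}{3} \right)}}{2} + C.
The condition gives C = \frac{9}{4} - (\frac{5}{4}) = 1.
So G(w) = \frac{5 \cos{\left(w + \frac{\pi}{3} \right)}}{2} + 1.
Check: d/dw[\frac{5 \cos{\left(w + \frac{\pi}{3} \right)}}{2} + 1] = - \frac{5 \sin{\left(w + \frac{\pi}{3} \right)}}{2} = G'(w).

G(w) = \frac{5 \cos{\left(w + \frac{\pi}{3} \right)}}{2} + 1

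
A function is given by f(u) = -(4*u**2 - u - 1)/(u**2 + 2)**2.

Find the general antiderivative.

Differentiate the proposed F(u) back; it has to land on f(u) exactly.
Check: d/du[-(7*sqrt(2)*u**2*atan(sqrt(2)*u/2) - 18*u + 14*sqrt(2)*atan(sqrt(2)*u/2) + 4)/(8*(u**2 + 2))] = (-4*u**2 + u + 1)/(u**4 + 4*u**2 + 4), which equals f(u).

F(u) = -(7*sqrt(2)*u**2*atan(sqrt(2)*u/2) - 18*u + 14*sqrt(2)*atan(sqrt(2)*u/2) + 4)/(8*(u**2 + 2)) + C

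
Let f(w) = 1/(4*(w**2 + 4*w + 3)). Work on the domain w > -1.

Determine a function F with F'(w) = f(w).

An antiderivative is F(w) = log(w + 1)/8 - log(w + 3)/8.

Factor the denominator (4*(w + 1)*(w + 3)) and decompose: f = -1/(8*(w + 3)) + 1/(8*(w + 1)); each piece integrates to a log, atan, or power term.
Check: d/dw[log(w + 1)/8 - log(w + 3)/8] = 1/(4*w**2 + 16*w + 12), which equals f(w).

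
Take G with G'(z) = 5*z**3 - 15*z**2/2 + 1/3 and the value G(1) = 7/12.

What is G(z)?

Integrate term by term and add the pieces.
A general antiderivative is 5*z**4/4 - 5*z**3/2 + z/3 + 3/2 + C.
The condition gives C = 7/12 - (7/12) = 0.
So G(z) = (15*z**4 - 30*z**3 + 4*z + 18)/12.
Check: d/dz[(15*z**4 - 30*z**3 + 4*z + 18)/12] = 5*z**3 - 15*z**2/2 + 1/3 = G'(z).

G(z) = (15*z**4 - 30*z**3 + 4*z + 18)/12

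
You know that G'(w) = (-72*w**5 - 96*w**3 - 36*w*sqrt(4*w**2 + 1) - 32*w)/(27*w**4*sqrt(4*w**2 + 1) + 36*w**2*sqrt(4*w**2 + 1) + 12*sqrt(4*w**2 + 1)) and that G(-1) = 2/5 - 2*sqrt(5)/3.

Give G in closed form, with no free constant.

G(w) = -2*sqrt(4*w**2 + 1)/3 + 1/(3*w**2/2 + 1)

For G(w) to be correct, d/dw[G] must agree with the stated G'(w) identically.
A general antiderivative is -2*sqrt(4*w**2 + 1)/3 + 1/(3*w**2/2 + 1) + C.
The condition gives C = 2/5 - 2*sqrt(5)/3 - (2/5 - 2*sqrt(5)/3) = 0.
So G(w) = -2*sqrt(4*w**2 + 1)/3 + 1/(3*w**2/2 + 1).
Check: d/dw[-2*sqrt(4*w**2 + 1)/3 + 1/(3*w**2/2 + 1)] = (-72*w**5 - 96*w**3 - 36*w*sqrt(4*w**2 + 1) - 32*w)/(27*w**4*sqrt(4*w**2 + 1) + 36*w**2*sqrt(4*w**2 + 1) + 12*sqrt(4*w**2 + 1)) = G'(w).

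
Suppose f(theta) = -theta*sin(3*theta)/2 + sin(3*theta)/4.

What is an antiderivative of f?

The integrand splits into summands that can be handled one at a time.
Check: d/dtheta[(6*theta*cos(3*theta) - 2*sin(3*theta) - 3*cos(3*theta))/36] = -theta*sin(3*theta)/2 + sin(3*theta)/4 = f(theta).

An antiderivative is F(theta) = (6*theta*cos(3*theta) - 2*sin(3*theta) - 3*cos(3*theta))/36.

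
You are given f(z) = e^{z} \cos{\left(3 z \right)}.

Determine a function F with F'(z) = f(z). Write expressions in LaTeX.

Since d/dz undoes antidifferentiation here, F'(z) = f(z) is required of F(z).
Check: d/dz[\frac{3 e^{z} \sin{\left(3 z \right)}}{10} + \frac{e^{z} \cos{\left(3 z \right)}}{10}] = e^{z} \cos{\left(3 z \right)} = f(z).

An antiderivative is F(z) = \frac{3 e^{z} \sin{\left(3 z \right)}}{10} + \frac{e^{z} \cos{\left(3 z \right)}}{10}.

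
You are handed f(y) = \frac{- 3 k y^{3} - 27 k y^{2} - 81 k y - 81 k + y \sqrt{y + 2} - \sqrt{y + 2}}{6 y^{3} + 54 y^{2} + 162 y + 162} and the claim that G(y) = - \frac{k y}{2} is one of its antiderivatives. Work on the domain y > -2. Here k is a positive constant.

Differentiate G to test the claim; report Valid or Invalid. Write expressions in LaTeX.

Invalid: d/dy[G] - f = \frac{- y \sqrt{y + 2} + \sqrt{y + 2}}{6 y^{3} + 54 y^{2} + 162 y + 162}, which is not 0.

d/dy[G] = - \frac{k}{2}
d/dy[G] - f(y) = \frac{- y \sqrt{y + 2} + \sqrt{y + 2}}{6 y^{3} + 54 y^{2} + 162 y + 162} != 0.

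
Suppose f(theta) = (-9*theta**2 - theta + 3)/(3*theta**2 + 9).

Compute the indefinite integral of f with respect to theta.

For F(theta) to be correct the identity F'(theta) - f(theta) = 0 must hold.
Check: d/dtheta[-3*theta - log(theta**2 + 3)/6 + 10*sqrt(3)*atan(sqrt(3)*theta/3)/3] = (-9*theta**2 - theta + 3)/(3*theta**2 + 9) = f(theta).

F(theta) = -3*theta - log(theta**2 + 3)/6 + 10*sqrt(3)*atan(sqrt(3)*theta/3)/3 + C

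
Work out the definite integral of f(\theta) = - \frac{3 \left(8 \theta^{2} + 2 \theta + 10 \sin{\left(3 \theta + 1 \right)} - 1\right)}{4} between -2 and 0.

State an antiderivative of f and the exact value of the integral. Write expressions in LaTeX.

Whatever form F(\theta) takes, F'(\theta) = f(\theta) is non-negotiable.
F(\theta) = - 2 \theta^{3} - \frac{3 \theta^{2}}{4} + \frac{3 \theta}{4} + \frac{5 \cos{\left(3 \theta + 1 \right)}}{2} is an antiderivative of f.
Check: d/d\theta[- 2 \theta^{3} - \frac{3 \theta^{2}}{4} + \frac{3 \theta}{4} + \frac{5 \cos{\left(3 \theta + 1 \right)}}{2}] = - 6 \theta^{2} - \frac{3 \theta}{2} - \frac{15 \sin{\left(3 \theta + 1 \right)}}{2} + \frac{3}{4}, which equals f(\theta).
F(0) = \frac{5 \cos{\left(1 \right)}}{2}; F(-2) = \frac{5 \cos{\left(5 \right)}}{2} + \frac{23}{2}.
Integral = F(0) - F(-2) = - \frac{23}{2} - \frac{5 \cos{\left(5 \right)}}{2} + \frac{5 \cos{\left(1 \right)}}{2}.

Antiderivative: F(\theta) = - 2 \theta^{3} - \frac{3 \theta^{2}}{4} + \frac{3 \theta}{4} + \frac{5 \cos{\left(3 \theta + 1 \right)}}{2}; value = - \frac{23}{2} - \frac{5 \cos{\left(5 \right)}}{2} + \frac{5 \cos{\left(1 \right)}}{2}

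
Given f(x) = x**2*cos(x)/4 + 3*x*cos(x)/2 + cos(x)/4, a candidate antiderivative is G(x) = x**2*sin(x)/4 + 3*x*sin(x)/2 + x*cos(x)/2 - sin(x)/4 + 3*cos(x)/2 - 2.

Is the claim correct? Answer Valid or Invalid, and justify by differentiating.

Valid: G'(x) = f(x).

d/dx[G] = x**2*cos(x)/4 + 3*x*cos(x)/2 + cos(x)/4
This equals f(x) exactly, so the claim holds.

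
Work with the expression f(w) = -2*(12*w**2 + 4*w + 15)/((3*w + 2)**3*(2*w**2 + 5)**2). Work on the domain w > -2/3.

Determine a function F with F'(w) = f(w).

An antiderivative is F(w) = 1/((3*w + 2)**2*(2*w**2 + 5)).

Recognize the product-rule pattern: f = u'v + uv' with u = (3*w + 2)**(-2), v = 1/(2*w**2 + 5), so integration by parts undoes it.
Check: d/dw[1/((3*w + 2)**2*(2*w**2 + 5))] = (-24*w**2 - 8*w - 30)/(108*w**7 + 216*w**6 + 684*w**5 + 1112*w**4 + 1395*w**3 + 1510*w**2 + 900*w + 200), which equals f(w).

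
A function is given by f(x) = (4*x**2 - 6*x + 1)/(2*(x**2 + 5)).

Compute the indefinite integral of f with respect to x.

F(x) = 2*x - 3*log(x**2 + 5)/2 - 19*sqrt(5)*atan(sqrt(5)*x/5)/10 + C

A first test for any F(x): its x-derivative must equal f(x) identically.
Check: d/dx[2*x - 3*log(x**2 + 5)/2 - 19*sqrt(5)*atan(sqrt(5)*x/5)/10] = (4*x**2 - 6*x + 1)/(2*x**2 + 10), which equals f(x).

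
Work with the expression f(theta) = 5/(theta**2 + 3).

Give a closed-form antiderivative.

A first test for any F(theta): its theta-derivative must equal f(theta) identically.
Check: d/dtheta[5*sqrt(3)*atan(sqrt(3)*theta/3)/3] = 5/(theta**2 + 3) = f(theta).

An antiderivative is F(theta) = 5*sqrt(3)*atan(sqrt(3)*theta/3)/3.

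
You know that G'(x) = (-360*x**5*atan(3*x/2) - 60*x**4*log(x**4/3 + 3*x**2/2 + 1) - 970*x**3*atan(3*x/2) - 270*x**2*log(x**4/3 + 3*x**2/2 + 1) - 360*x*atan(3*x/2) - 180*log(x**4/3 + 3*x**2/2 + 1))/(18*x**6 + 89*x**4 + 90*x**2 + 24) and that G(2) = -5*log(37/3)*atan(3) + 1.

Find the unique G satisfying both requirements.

Recognize the product-rule pattern: G'(x) = u'v + uv' with u = -5*atan(3*x/2), v = log(x**4/3 + 3*x**2/2 + 1), so integration by parts undoes it.
A general antiderivative is -5*log(x**4/3 + 3*x**2/2 + 1)*atan(3*x/2) + C.
The condition gives C = -5*log(37/3)*atan(3) + 1 - (-5*log(37/3)*atan(3)) = 1.
So G(x) = -5*log(x**4/3 + 3*x**2/2 + 1)*atan(3*x/2) + 1.
Check: d/dx[-5*log(x**4/3 + 3*x**2/2 + 1)*atan(3*x/2) + 1] = (-360*x**5*atan(3*x/2) - 60*x**4*log(x**4/3 + 3*x**2/2 + 1) - 970*x**3*atan(3*x/2) - 270*x**2*log(x**4/3 + 3*x**2/2 + 1) - 360*x*atan(3*x/2) - 180*log(x**4/3 + 3*x**2/2 + 1))/(18*x**6 + 89*x**4 + 90*x**2 + 24) = G'(x).

G(x) = -5*log(x**4/3 + 3*x**2/2 + 1)*atan(3*x/2) + 1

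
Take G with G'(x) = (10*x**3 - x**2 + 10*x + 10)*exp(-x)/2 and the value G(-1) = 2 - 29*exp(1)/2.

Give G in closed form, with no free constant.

G(x) = -(10*x**3 + 29*x**2 + 68*x - 4*exp(x) + 78)*exp(-x)/2

Recognize the product-rule pattern: G'(x) = u'v + uv' with u = -5*x**3 - 29*x**2/2 - 34*x - 39, v = exp(-x), so integration by parts undoes it.
A general antiderivative is (-10*x**3 - 29*x**2 - 68*x - 78)*exp(-x)/2 + C.
The condition gives C = 2 - 29*exp(1)/2 - (-29*exp(1)/2) = 2.
So G(x) = -(10*x**3 + 29*x**2 + 68*x - 4*exp(x) + 78)*exp(-x)/2.
Check: d/dx[-(10*x**3 + 29*x**2 + 68*x - 4*exp(x) + 78)*exp(-x)/2] = (10*x**3 - x**2 + 10*x + 10)*exp(-x)/2 = G'(x).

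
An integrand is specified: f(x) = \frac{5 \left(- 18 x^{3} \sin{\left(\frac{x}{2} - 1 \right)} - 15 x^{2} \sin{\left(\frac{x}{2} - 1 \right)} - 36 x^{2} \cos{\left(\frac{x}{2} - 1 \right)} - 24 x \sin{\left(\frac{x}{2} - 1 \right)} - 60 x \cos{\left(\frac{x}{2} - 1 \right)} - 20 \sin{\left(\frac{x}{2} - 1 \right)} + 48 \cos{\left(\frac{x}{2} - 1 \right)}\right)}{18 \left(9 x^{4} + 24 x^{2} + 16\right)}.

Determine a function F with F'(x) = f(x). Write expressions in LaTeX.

Differentiate the proposed F(x) back; it has to land on f(x) exactly.
Check: d/dx[- \frac{5 \left(- 6 x - 5\right) \cos{\left(\frac{x}{2} - 1 \right)}}{9 \left(3 x^{2} + 4\right)}] = \frac{- 90 x^{3} \sin{\left(\frac{x}{2} - 1 \right)} - 75 x^{2} \sin{\left(\frac{x}{2} - 1 \right)} - 180 x^{2} \cos{\left(\frac{x}{2} - 1 \right)} - 120 x \sin{\left(\frac{x}{2} - 1 \right)} - 300 x \cos{\left(\frac{x}{2} - 1 \right)} - 100 \sin{\left(\frac{x}{2} - 1 \right)} + 240 \cos{\left(\frac{x}{2} - 1 \right)}}{162 x^{4} + 432 x^{2} + 288}, which equals f(x).

An antiderivative is F(x) = - \frac{5 \left(- 6 x - 5\right) \cos{\left(\frac{x}{2} - 1 \right)}}{9 \left(3 x^{2} + 4\right)}.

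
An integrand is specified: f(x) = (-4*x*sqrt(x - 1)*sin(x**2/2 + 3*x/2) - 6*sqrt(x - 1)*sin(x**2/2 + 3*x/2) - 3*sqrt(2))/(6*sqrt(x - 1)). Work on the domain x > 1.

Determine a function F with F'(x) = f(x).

An antiderivative is F(x) = -sqrt(2)*sqrt(x - 1) + 2*cos(x**2/2 + 3*x/2)/3.

For F(x) to be correct the identity F'(x) - f(x) = 0 must hold.
Check: d/dx[-sqrt(2)*sqrt(x - 1) + 2*cos(x**2/2 + 3*x/2)/3] = (-4*x*sqrt(x - 1)*sin(x**2/2 + 3*x/2) - 6*sqrt(x - 1)*sin(x**2/2 + 3*x/2) - 3*sqrt(2))/(6*sqrt(x - 1)) = f(x).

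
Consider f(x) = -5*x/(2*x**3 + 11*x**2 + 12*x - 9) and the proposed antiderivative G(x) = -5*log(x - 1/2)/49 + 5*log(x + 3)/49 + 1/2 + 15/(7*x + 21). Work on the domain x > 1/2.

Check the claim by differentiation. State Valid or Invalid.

d/dx[G] = -5*x/(2*x**3 + 11*x**2 + 12*x - 9)
This equals f(x) exactly, so the claim holds.

Valid - the claim checks out under differentiation.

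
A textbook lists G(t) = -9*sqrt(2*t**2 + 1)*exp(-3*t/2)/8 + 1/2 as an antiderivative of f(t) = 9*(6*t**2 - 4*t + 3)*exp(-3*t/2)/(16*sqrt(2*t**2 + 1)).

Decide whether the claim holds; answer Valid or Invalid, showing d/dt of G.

Valid - the claim checks out under differentiation.

d/dt[G] = (54*t**2 - 36*t + 27)*exp(-3*t/2)/(16*sqrt(2*t**2 + 1))
This equals f(t) exactly, so the claim holds.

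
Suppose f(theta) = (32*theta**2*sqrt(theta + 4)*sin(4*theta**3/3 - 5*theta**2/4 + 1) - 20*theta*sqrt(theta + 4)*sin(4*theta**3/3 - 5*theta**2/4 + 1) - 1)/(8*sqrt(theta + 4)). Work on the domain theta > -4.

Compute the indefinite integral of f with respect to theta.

F(theta) = -sqrt(theta + 4)/4 - cos(4*theta**3/3 - 5*theta**2/4 + 1) + C

A candidate is checked by its d/dtheta: the result must match f(theta).
Check: d/dtheta[-sqrt(theta + 4)/4 - cos(4*theta**3/3 - 5*theta**2/4 + 1)] = (32*theta**2*sqrt(theta + 4)*sin(4*theta**3/3 - 5*theta**2/4 + 1) - 20*theta*sqrt(theta + 4)*sin(4*theta**3/3 - 5*theta**2/4 + 1) - 1)/(8*sqrt(theta + 4)) = f(theta).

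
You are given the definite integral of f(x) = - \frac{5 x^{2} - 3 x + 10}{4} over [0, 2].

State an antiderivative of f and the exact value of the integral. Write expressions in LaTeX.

A first test for any F(x): its x-derivative must equal f(x) identically.
F(x) = - \frac{5 x^{3}}{12} + \frac{3 x^{2}}{8} - \frac{5 x}{2} is an antiderivative of f.
Check: d/dx[- \frac{5 x^{3}}{12} + \frac{3 x^{2}}{8} - \frac{5 x}{2}] = - \frac{5 x^{2}}{4} + \frac{3 x}{4} - \frac{5}{2}, which equals f(x).
F(2) = - \frac{41}{6}; F(0) = 0.
Integral = F(2) - F(0) = - \frac{41}{6}.

Antiderivative: F(x) = - \frac{5 x^{3}}{12} + \frac{3 x^{2}}{8} - \frac{5 x}{2}; value = - \frac{41}{6}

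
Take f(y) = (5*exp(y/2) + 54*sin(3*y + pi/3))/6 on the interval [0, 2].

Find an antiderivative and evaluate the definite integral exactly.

Antiderivative: F(y) = 5*exp(y/2)/3 - 3*cos(3*y + pi/3); value = -3*cos(pi/3 + 6) - 1/6 + 5*exp(1)/3

Differentiate the proposed F(y) back; it has to land on f(y) exactly.
F(y) = 5*exp(y/2)/3 - 3*cos(3*y + pi/3) is an antiderivative of f.
Check: d/dy[5*exp(y/2)/3 - 3*cos(3*y + pi/3)] = 5*exp(y/2)/6 + 9*sin(3*y + pi/3), which equals f(y).
F(2) = -3*cos(pi/3 + 6) + 5*exp(1)/3; F(0) = 1/6.
Integral = F(2) - F(0) = -3*cos(pi/3 + 6) - 1/6 + 5*exp(1)/3.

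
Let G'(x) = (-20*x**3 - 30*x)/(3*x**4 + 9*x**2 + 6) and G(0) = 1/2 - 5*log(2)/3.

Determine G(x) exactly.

G(x) = -(10*log(x**4 + 3*x**2 + 2) - 3)/6

G'(x) matches the chain-rule pattern g'(h)*h' with inner function h(x) = x**4 + 3*x**2 + 2; substituting u = h(x) collapses the integral.
A general antiderivative is -5*log(x**4 + 3*x**2 + 2)/3 + C.
The condition gives C = 1/2 - 5*log(2)/3 - (-5*log(2)/3) = 1/2.
So G(x) = -(10*log(x**4 + 3*x**2 + 2) - 3)/6.
Check: d/dx[-(10*log(x**4 + 3*x**2 + 2) - 3)/6] = (-20*x**3 - 30*x)/(3*x**4 + 9*x**2 + 6) = G'(x).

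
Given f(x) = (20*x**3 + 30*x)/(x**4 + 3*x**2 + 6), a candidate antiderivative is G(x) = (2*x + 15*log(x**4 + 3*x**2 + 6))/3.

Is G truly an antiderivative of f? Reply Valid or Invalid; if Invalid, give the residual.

d/dx[G] = (2*x**4 + 60*x**3 + 6*x**2 + 90*x + 12)/(3*x**4 + 9*x**2 + 18)
d/dx[G] - f(x) = 2/3 != 0.

Invalid: d/dx[G] - f = 2/3, which is not 0.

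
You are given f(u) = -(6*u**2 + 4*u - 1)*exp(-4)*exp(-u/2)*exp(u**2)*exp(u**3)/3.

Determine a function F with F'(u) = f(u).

An antiderivative is F(u) = -2*exp(-4)*exp(-u/2)*exp(u**2)*exp(u**3)/3.

f matches the chain-rule pattern g'(h)*h' with inner function h(u) = u**3 + u**2 - u/2 - 4; substituting w = h(u) collapses the integral.
Check: d/du[-2*exp(-4)*exp(-u/2)*exp(u**2)*exp(u**3)/3] = (-6*u**2*exp(u**2)*exp(u**3) - 4*u*exp(u**2)*exp(u**3) + exp(u**2)*exp(u**3))*exp(-4)*exp(-u/2)/3, which equals f(u).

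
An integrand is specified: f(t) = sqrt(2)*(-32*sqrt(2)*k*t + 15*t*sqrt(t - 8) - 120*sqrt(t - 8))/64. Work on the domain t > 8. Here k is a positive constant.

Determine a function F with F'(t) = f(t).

Differentiate the proposed F(t) back; it has to land on f(t) exactly.
Check: d/dt[-k*t**2/2 + 3*t**2*sqrt(t/2 - 4)/16 - 3*t*sqrt(t/2 - 4) + 12*sqrt(t/2 - 4)] = sqrt(2)*(-32*sqrt(2)*k*t*sqrt(t - 8) + 15*t**2 - 240*t + 960)/(64*sqrt(t - 8)), which equals f(t).

An antiderivative is F(t) = -k*t**2/2 + 3*t**2*sqrt(t/2 - 4)/16 - 3*t*sqrt(t/2 - 4) + 12*sqrt(t/2 - 4).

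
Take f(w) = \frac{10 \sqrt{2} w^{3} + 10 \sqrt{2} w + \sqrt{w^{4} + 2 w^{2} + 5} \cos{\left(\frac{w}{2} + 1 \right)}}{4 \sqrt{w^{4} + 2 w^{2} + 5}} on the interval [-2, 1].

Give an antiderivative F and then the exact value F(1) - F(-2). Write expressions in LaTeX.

Differentiate the proposed F(w) back; it has to land on f(w) exactly.
F(w) = \frac{5 \sqrt{\frac{w^{4}}{2} + w^{2} + \frac{5}{2}}}{2} + \frac{\sin{\left(\frac{w}{2} + 1 \right)}}{2} is an antiderivative of f.
Check: d/dw[\frac{5 \sqrt{\frac{w^{4}}{2} + w^{2} + \frac{5}{2}}}{2} + \frac{\sin{\left(\frac{w}{2} + 1 \right)}}{2}] = \frac{10 \sqrt{2} w^{3} + 10 \sqrt{2} w + \sqrt{w^{4} + 2 w^{2} + 5} \cos{\left(\frac{w}{2} + 1 \right)}}{4 \sqrt{w^{4} + 2 w^{2} + 5}} = f(w).
F(1) = \frac{\sin{\left(\frac{3}{2} \right)}}{2} + 5; F(-2) = \frac{5 \sqrt{58}}{4}.
Integral = F(1) - F(-2) = - \frac{5 \sqrt{58}}{4} + \frac{\sin{\left(\frac{3}{2} \right)}}{2} + 5.

Antiderivative: F(w) = \frac{5 \sqrt{\frac{w^{4}}{2} + w^{2} + \frac{5}{2}}}{2} + \frac{\sin{\left(\frac{w}{2} + 1 \right)}}{2}; value = - \frac{5 \sqrt{58}}{4} + \frac{\sin{\left(\frac{3}{2} \right)}}{2} + 5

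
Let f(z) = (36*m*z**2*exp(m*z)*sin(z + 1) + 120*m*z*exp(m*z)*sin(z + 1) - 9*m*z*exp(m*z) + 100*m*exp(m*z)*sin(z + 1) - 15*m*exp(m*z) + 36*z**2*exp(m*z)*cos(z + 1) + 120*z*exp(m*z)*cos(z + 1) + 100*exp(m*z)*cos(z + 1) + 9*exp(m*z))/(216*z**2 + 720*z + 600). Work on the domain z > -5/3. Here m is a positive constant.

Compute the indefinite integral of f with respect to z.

Recognize the product-rule pattern: f = u'v + uv' with u = sin(z + 1)/6 - 1/(8*(3*z + 5)), v = exp(m*z), so integration by parts undoes it.
Check: d/dz[exp(m*z)*sin(z + 1)/6 - exp(m*z)/(24*z + 40)] = (36*m*z**2*exp(m*z)*sin(z + 1) + 120*m*z*exp(m*z)*sin(z + 1) - 9*m*z*exp(m*z) + 100*m*exp(m*z)*sin(z + 1) - 15*m*exp(m*z) + 36*z**2*exp(m*z)*cos(z + 1) + 120*z*exp(m*z)*cos(z + 1) + 100*exp(m*z)*cos(z + 1) + 9*exp(m*z))/(216*z**2 + 720*z + 600) = f(z).

F(z) = exp(m*z)*sin(z + 1)/6 - exp(m*z)/(24*z + 40) + C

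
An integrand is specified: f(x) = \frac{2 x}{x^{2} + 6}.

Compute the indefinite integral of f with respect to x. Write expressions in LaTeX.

F(x) = \log{\left(\frac{x^{2}}{2} + 3 \right)} + C

The substitution u = \frac{x^{2}}{2} + 3 works: f is exactly (dF/du)*(du/dx) for that inner function.
Check: d/dx[\log{\left(\frac{x^{2}}{2} + 3 \right)}] = \frac{2 x}{x^{2} + 6} = f(x).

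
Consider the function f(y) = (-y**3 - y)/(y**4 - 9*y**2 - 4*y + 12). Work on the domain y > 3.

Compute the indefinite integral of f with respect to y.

F(y) = -3*log(y - 3)/5 + log(y - 1)/9 - 23*log(y + 2)/45 - 2/(3*y + 6) + C

Factor the denominator ((y - 3)*(y - 1)*(y + 2)**2) and decompose: f = -23/(45*(y + 2)) + 2/(3*(y + 2)**2) + 1/(9*(y - 1)) - 3/(5*(y - 3)); each piece integrates to a log, atan, or power term.
Check: d/dy[-3*log(y - 3)/5 + log(y - 1)/9 - 23*log(y + 2)/45 - 2/(3*y + 6)] = (-y**3 - y)/(y**4 - 9*y**2 - 4*y + 12) = f(y).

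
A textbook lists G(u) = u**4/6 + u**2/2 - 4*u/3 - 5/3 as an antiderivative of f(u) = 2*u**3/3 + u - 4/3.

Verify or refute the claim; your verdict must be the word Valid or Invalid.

Valid: G'(u) = f(u).

d/du[G] = 2*u**3/3 + u - 4/3
This equals f(u) exactly, so the claim holds.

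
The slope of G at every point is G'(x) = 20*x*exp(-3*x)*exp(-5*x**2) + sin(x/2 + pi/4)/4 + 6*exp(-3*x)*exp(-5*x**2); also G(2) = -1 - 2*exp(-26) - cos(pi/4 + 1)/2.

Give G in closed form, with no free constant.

G(x) = (-4*exp(-5*x**2 - 3*x) - cos(x/2 + pi/4) - 2)/2

Integrate term by term and add the pieces.
A general antiderivative is -2*exp(-5*x**2 - 3*x) - cos(x/2 + pi/4)/2 + C.
The condition gives C = -1 - 2*exp(-26) - cos(pi/4 + 1)/2 - (-2*exp(-26) - cos(pi/4 + 1)/2) = -1.
So G(x) = (-4*exp(-5*x**2 - 3*x) - cos(x/2 + pi/4) - 2)/2.
Check: d/dx[(-4*exp(-5*x**2 - 3*x) - cos(x/2 + pi/4) - 2)/2] = (80*x + exp(3*x)*exp(5*x**2)*sin(x/2 + pi/4) + 24)*exp(-3*x)*exp(-5*x**2)/4, which equals G'(x).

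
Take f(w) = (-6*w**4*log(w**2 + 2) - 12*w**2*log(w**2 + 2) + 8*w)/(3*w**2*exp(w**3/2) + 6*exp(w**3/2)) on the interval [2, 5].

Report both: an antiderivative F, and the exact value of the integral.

Recognize the product-rule pattern: f = u'v + uv' with u = 4*exp(-w**3/2)/3, v = log(w**2 + 2), so integration by parts undoes it.
F(w) = 4*exp(-w**3/2)*log(w**2 + 2)/3 is an antiderivative of f.
Check: d/dw[4*exp(-w**3/2)*log(w**2 + 2)/3] = (-6*w**4*log(w**2 + 2) - 12*w**2*log(w**2 + 2) + 8*w)/(3*w**2*exp(w**3/2) + 6*exp(w**3/2)) = f(w).
F(5) = 4*exp(-125/2)*log(27)/3; F(2) = 4*exp(-4)*log(6)/3.
Integral = F(5) - F(2) = -4*exp(-4)*log(6)/3 + 4*exp(-125/2)*log(27)/3.

Antiderivative: F(w) = 4*exp(-w**3/2)*log(w**2 + 2)/3; value = -4*exp(-4)*log(6)/3 + 4*exp(-125/2)*log(27)/3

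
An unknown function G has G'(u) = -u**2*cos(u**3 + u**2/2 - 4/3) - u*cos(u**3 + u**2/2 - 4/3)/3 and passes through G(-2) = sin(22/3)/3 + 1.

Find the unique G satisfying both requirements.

The substitution w = u**3 + u**2/2 - 4/3 works: G'(u) is exactly (dG/dw)*(dw/du) for that inner function.
A general antiderivative is -sin(u**3 + u**2/2 - 4/3)/3 + C.
The condition gives C = sin(22/3)/3 + 1 - (sin(22/3)/3) = 1.
So G(u) = -(sin(u**3 + u**2/2 - 4/3) - 3)/3.
Check: d/du[-(sin(u**3 + u**2/2 - 4/3) - 3)/3] = -u**2*cos(u**3 + u**2/2 - 4/3) - u*cos(u**3 + u**2/2 - 4/3)/3 = G'(u).

G(u) = -(sin(u**3 + u**2/2 - 4/3) - 3)/3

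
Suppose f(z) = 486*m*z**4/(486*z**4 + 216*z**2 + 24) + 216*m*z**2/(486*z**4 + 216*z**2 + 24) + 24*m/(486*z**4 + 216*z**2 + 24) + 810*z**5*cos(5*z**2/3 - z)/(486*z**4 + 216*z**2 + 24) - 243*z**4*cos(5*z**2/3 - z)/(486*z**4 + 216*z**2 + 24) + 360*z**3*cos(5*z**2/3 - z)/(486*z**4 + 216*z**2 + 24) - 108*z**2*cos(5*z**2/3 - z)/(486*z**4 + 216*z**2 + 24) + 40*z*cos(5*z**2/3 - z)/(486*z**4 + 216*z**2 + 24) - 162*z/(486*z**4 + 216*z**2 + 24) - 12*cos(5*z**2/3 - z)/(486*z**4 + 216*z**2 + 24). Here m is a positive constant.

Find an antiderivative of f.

Integrate term by term and add the pieces.
Check: d/dz[(18*m*z**3 + 4*m*z + 9*z**2*sin(5*z**2/3 - z) + 2*sin(5*z**2/3 - z) + 3)/(2*(9*z**2 + 2))] = (486*m*z**4 + 216*m*z**2 + 24*m + 810*z**5*cos(5*z**2/3 - z) - 243*z**4*cos(5*z**2/3 - z) + 360*z**3*cos(5*z**2/3 - z) - 108*z**2*cos(5*z**2/3 - z) + 40*z*cos(5*z**2/3 - z) - 162*z - 12*cos(5*z**2/3 - z))/(486*z**4 + 216*z**2 + 24), which equals f(z).

An antiderivative is F(z) = (18*m*z**3 + 4*m*z + 9*z**2*sin(5*z**2/3 - z) + 2*sin(5*z**2/3 - z) + 3)/(2*(9*z**2 + 2)).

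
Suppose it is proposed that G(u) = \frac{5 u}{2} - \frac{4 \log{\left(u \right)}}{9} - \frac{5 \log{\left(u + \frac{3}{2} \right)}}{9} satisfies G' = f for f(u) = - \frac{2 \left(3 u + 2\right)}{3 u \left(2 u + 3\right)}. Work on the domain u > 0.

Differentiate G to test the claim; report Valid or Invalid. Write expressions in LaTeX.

Invalid: d/du[G] - f = \frac{5}{2}, which is not 0.

d/du[G] = \frac{30 u^{2} + 33 u - 8}{12 u^{2} + 18 u}
d/du[G] - f(u) = \frac{5}{2} != 0.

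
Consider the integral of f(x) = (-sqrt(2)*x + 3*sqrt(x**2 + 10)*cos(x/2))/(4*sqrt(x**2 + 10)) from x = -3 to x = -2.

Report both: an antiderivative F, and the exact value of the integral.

Recover f(x) by differentiating a candidate F(x); any mismatch rules it out.
F(x) = (-sqrt(2)*sqrt(x**2 + 10) + 6*sin(x/2))/4 is an antiderivative of f.
Check: d/dx[(-sqrt(2)*sqrt(x**2 + 10) + 6*sin(x/2))/4] = (-sqrt(2)*x + 3*sqrt(x**2 + 10)*cos(x/2))/(4*sqrt(x**2 + 10)) = f(x).
F(-2) = -sqrt(7)/2 - 3*sin(1)/2; F(-3) = -sqrt(38)/4 - 3*sin(3/2)/2.
Integral = F(-2) - F(-3) = -sqrt(7)/2 - 3*sin(1)/2 + 3*sin(3/2)/2 + sqrt(38)/4.

Antiderivative: F(x) = (-sqrt(2)*sqrt(x**2 + 10) + 6*sin(x/2))/4; value = -sqrt(7)/2 - 3*sin(1)/2 + 3*sin(3/2)/2 + sqrt(38)/4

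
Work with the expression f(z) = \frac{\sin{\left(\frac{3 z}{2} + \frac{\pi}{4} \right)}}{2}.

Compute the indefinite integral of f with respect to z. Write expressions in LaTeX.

A first test for any F(z): its z-derivative must equal f(z) identically.
Check: d/dz[- \frac{\cos{\left(\frac{3 z}{2} + \frac{\pi}{4} \right)}}{3}] = \frac{\sin{\left(\frac{3 z}{2} + \frac{\pi}{4} \right)}}{2} = f(z).

F(z) = - \frac{\cos{\left(\frac{3 z}{2} + \frac{\pi}{4} \right)}}{3} + C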